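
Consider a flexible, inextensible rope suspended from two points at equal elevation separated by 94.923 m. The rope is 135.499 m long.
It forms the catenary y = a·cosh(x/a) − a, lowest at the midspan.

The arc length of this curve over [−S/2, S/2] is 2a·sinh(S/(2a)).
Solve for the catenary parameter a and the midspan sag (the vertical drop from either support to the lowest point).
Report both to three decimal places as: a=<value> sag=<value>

a=31.375 sag=43.287

seed: a₀ = √(S³/(24(L−S))) = √(94.923³/(24·40.576)) = 29.635820
iter 1: u=1.601491  f(a)=+5.533e+00  f'(a)=-3.508e+00  a ← 29.635820 − (+5.533e+00/-3.508e+00) = 31.212956
iter 2: u=1.520570  f(a)=+4.724e-01  f'(a)=-2.932e+00  a ← 31.212956 − (+4.724e-01/-2.932e+00) = 31.374032
iter 3: u=1.512764  f(a)=+4.153e-03  f'(a)=-2.881e+00  a ← 31.374032 − (+4.153e-03/-2.881e+00) = 31.375473
iter 4: u=1.512694  f(a)=+3.272e-07  f'(a)=-2.881e+00  a ← 31.375473 − (+3.272e-07/-2.881e+00) = 31.375473
iter 5: u=1.512694  f(a)=-5.684e-14  f'(a)=-2.881e+00  a ← 31.375473 − (-5.684e-14/-2.881e+00) = 31.375473
converged: |Δa| < 1e-12 after 5 iterations
sag = a·(cosh(S/(2a)) − 1) = 31.375473·(cosh(1.512694) − 1) = 43.286532
T_max/T_min = cosh(S/(2a)) = 2.379630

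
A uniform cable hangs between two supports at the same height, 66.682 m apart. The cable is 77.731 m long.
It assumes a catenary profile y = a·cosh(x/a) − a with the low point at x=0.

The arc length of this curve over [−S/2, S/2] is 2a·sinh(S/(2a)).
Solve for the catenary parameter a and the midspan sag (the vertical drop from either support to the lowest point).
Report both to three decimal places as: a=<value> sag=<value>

a=34.240 sag=17.557

seed: a₀ = √(S³/(24(L−S))) = √(66.682³/(24·11.049)) = 33.438425
iter 1: u=0.997086  f(a)=+5.624e-01  f'(a)=-7.289e-01  a ← 33.438425 − (+5.624e-01/-7.289e-01) = 34.209987
iter 2: u=0.974598  f(a)=+2.005e-02  f'(a)=-6.778e-01  a ← 34.209987 − (+2.005e-02/-6.778e-01) = 34.239576
iter 3: u=0.973756  f(a)=+2.759e-05  f'(a)=-6.759e-01  a ← 34.239576 − (+2.759e-05/-6.759e-01) = 34.239617
iter 4: u=0.973755  f(a)=+5.235e-11  f'(a)=-6.759e-01  a ← 34.239617 − (+5.235e-11/-6.759e-01) = 34.239617
iter 5: u=0.973755  f(a)=+1.421e-14  f'(a)=-6.759e-01  a ← 34.239617 − (+1.421e-14/-6.759e-01) = 34.239617
converged: |Δa| < 1e-12 after 5 iterations
sag = a·(cosh(S/(2a)) − 1) = 34.239617·(cosh(0.973755) − 1) = 17.556893
T_max/T_min = cosh(S/(2a)) = 1.512765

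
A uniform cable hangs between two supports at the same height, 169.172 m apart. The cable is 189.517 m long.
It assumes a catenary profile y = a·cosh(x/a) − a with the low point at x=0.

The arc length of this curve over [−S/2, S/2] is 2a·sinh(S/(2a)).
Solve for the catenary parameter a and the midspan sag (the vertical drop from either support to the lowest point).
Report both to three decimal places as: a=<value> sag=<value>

seed: a₀ = √(S³/(24(L−S))) = √(169.172³/(24·20.345)) = 99.576821
iter 1: u=0.849455  f(a)=+7.468e-01  f'(a)=-4.389e-01  a ← 99.576821 − (+7.468e-01/-4.389e-01) = 101.278311
iter 2: u=0.835184  f(a)=+1.957e-02  f'(a)=-4.162e-01  a ← 101.278311 − (+1.957e-02/-4.162e-01) = 101.325338
iter 3: u=0.834796  f(a)=+1.424e-05  f'(a)=-4.155e-01  a ← 101.325338 − (+1.424e-05/-4.155e-01) = 101.325372
iter 4: u=0.834796  f(a)=+7.560e-12  f'(a)=-4.155e-01  a ← 101.325372 − (+7.560e-12/-4.155e-01) = 101.325372
converged: |Δa| < 1e-12 after 4 iterations
sag = a·(cosh(S/(2a)) − 1) = 101.325372·(cosh(0.834796) − 1) = 37.404597
T_max/T_min = cosh(S/(2a)) = 1.369153

a=101.325 sag=37.405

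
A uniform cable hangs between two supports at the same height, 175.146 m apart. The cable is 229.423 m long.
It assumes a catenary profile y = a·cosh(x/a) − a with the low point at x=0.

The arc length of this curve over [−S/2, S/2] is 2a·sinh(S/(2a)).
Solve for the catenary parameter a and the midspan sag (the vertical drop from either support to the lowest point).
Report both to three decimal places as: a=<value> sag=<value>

seed: a₀ = √(S³/(24(L−S))) = √(175.146³/(24·54.277)) = 64.222439
iter 1: u=1.363589  f(a)=+5.275e+00  f'(a)=-2.026e+00  a ← 64.222439 − (+5.275e+00/-2.026e+00) = 66.826030
iter 2: u=1.310462  f(a)=+3.378e-01  f'(a)=-1.774e+00  a ← 66.826030 − (+3.378e-01/-1.774e+00) = 67.016393
iter 3: u=1.306740  f(a)=+1.594e-03  f'(a)=-1.758e+00  a ← 67.016393 − (+1.594e-03/-1.758e+00) = 67.017300
iter 4: u=1.306722  f(a)=+3.588e-08  f'(a)=-1.757e+00  a ← 67.017300 − (+3.588e-08/-1.757e+00) = 67.017300
iter 5: u=1.306722  f(a)=+0.000e+00  f'(a)=-1.757e+00  a ← 67.017300 − (+0.000e+00/-1.757e+00) = 67.017300
converged: |Δa| < 1e-12 after 5 iterations
sag = a·(cosh(S/(2a)) − 1) = 67.017300·(cosh(1.306722) − 1) = 65.836178
T_max/T_min = cosh(S/(2a)) = 1.982376

a=67.017 sag=65.836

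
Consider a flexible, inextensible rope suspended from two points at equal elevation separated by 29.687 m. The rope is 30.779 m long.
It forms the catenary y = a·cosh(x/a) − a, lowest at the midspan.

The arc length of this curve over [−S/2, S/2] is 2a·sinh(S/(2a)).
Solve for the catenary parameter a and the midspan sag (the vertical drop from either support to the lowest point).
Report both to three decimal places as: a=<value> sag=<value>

a=31.769 sag=3.531

seed: a₀ = √(S³/(24(L−S))) = √(29.687³/(24·1.092)) = 31.596031
iter 1: u=0.469790  f(a)=+1.211e-02  f'(a)=-7.066e-02  a ← 31.596031 − (+1.211e-02/-7.066e-02) = 31.767469
iter 2: u=0.467255  f(a)=+9.930e-05  f'(a)=-6.951e-02  a ← 31.767469 − (+9.930e-05/-6.951e-02) = 31.768898
iter 3: u=0.467234  f(a)=+6.796e-09  f'(a)=-6.950e-02  a ← 31.768898 − (+6.796e-09/-6.950e-02) = 31.768898
iter 4: u=0.467234  f(a)=-3.553e-15  f'(a)=-6.950e-02  a ← 31.768898 − (-3.553e-15/-6.950e-02) = 31.768898
converged: |Δa| < 1e-12 after 4 iterations
sag = a·(cosh(S/(2a)) − 1) = 31.768898·(cosh(0.467234) − 1) = 3.531238
T_max/T_min = cosh(S/(2a)) = 1.111154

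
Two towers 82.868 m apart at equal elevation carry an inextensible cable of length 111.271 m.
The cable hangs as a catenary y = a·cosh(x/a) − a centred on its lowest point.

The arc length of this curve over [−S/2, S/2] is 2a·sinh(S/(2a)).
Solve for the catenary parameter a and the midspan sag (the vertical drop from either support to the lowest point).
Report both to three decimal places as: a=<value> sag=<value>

seed: a₀ = √(S³/(24(L−S))) = √(82.868³/(24·28.403)) = 28.892995
iter 1: u=1.434050  f(a)=+3.068e+00  f'(a)=-2.401e+00  a ← 28.892995 − (+3.068e+00/-2.401e+00) = 30.170533
iter 2: u=1.373327  f(a)=+2.152e-01  f'(a)=-2.075e+00  a ← 30.170533 − (+2.152e-01/-2.075e+00) = 30.274235
iter 3: u=1.368623  f(a)=+1.236e-03  f'(a)=-2.051e+00  a ← 30.274235 − (+1.236e-03/-2.051e+00) = 30.274837
iter 4: u=1.368595  f(a)=+4.125e-08  f'(a)=-2.051e+00  a ← 30.274837 − (+4.125e-08/-2.051e+00) = 30.274837
iter 5: u=1.368595  f(a)=+0.000e+00  f'(a)=-2.051e+00  a ← 30.274837 − (+0.000e+00/-2.051e+00) = 30.274837
converged: |Δa| < 1e-12 after 5 iterations
sag = a·(cosh(S/(2a)) − 1) = 30.274837·(cosh(1.368595) − 1) = 33.064524
T_max/T_min = cosh(S/(2a)) = 2.092145

a=30.275 sag=33.065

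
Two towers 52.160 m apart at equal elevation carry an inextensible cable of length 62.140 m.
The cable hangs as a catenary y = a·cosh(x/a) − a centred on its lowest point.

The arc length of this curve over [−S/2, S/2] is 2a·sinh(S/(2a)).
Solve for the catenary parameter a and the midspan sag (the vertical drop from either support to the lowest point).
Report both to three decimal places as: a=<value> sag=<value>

a=25.011 sag=14.875

seed: a₀ = √(S³/(24(L−S))) = √(52.160³/(24·9.980)) = 24.340836
iter 1: u=1.071450  f(a)=+5.888e-01  f'(a)=-9.181e-01  a ← 24.340836 − (+5.888e-01/-9.181e-01) = 24.982120
iter 2: u=1.043947  f(a)=+2.407e-02  f'(a)=-8.444e-01  a ← 24.982120 − (+2.407e-02/-8.444e-01) = 25.010625
iter 3: u=1.042757  f(a)=+4.403e-05  f'(a)=-8.413e-01  a ← 25.010625 − (+4.403e-05/-8.413e-01) = 25.010677
iter 4: u=1.042755  f(a)=+1.479e-10  f'(a)=-8.413e-01  a ← 25.010677 − (+1.479e-10/-8.413e-01) = 25.010677
iter 5: u=1.042755  f(a)=+0.000e+00  f'(a)=-8.413e-01  a ← 25.010677 − (+0.000e+00/-8.413e-01) = 25.010677
converged: |Δa| < 1e-12 after 5 iterations
sag = a·(cosh(S/(2a)) − 1) = 25.010677·(cosh(1.042755) − 1) = 14.875146
T_max/T_min = cosh(S/(2a)) = 1.594752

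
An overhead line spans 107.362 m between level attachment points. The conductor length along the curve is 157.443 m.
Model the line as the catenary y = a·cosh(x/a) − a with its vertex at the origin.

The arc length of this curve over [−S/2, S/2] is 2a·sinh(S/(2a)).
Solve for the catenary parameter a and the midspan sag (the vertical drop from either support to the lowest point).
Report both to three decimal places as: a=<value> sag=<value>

seed: a₀ = √(S³/(24(L−S))) = √(107.362³/(24·50.081)) = 32.087344
iter 1: u=1.672965  f(a)=+7.494e+00  f'(a)=-4.087e+00  a ← 32.087344 − (+7.494e+00/-4.087e+00) = 33.920874
iter 2: u=1.582536  f(a)=+6.903e-01  f'(a)=-3.366e+00  a ← 33.920874 − (+6.903e-01/-3.366e+00) = 34.125967
iter 3: u=1.573025  f(a)=+7.171e-03  f'(a)=-3.296e+00  a ← 34.125967 − (+7.171e-03/-3.296e+00) = 34.128142
iter 4: u=1.572925  f(a)=+7.914e-07  f'(a)=-3.296e+00  a ← 34.128142 − (+7.914e-07/-3.296e+00) = 34.128142
iter 5: u=1.572925  f(a)=+2.842e-14  f'(a)=-3.296e+00  a ← 34.128142 − (+2.842e-14/-3.296e+00) = 34.128142
converged: |Δa| < 1e-12 after 5 iterations
sag = a·(cosh(S/(2a)) − 1) = 34.128142·(cosh(1.572925) − 1) = 51.672817
T_max/T_min = cosh(S/(2a)) = 2.514082

a=34.128 sag=51.673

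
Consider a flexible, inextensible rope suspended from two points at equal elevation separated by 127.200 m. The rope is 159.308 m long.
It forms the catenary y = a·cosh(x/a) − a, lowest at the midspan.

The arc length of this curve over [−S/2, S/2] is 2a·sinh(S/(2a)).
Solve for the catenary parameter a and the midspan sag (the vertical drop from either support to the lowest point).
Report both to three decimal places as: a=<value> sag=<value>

seed: a₀ = √(S³/(24(L−S))) = √(127.200³/(24·32.108)) = 51.679514
iter 1: u=1.230662  f(a)=+2.521e+00  f'(a)=-1.441e+00  a ← 51.679514 − (+2.521e+00/-1.441e+00) = 53.428678
iter 2: u=1.190372  f(a)=+1.336e-01  f'(a)=-1.292e+00  a ← 53.428678 − (+1.336e-01/-1.292e+00) = 53.532110
iter 3: u=1.188072  f(a)=+4.221e-04  f'(a)=-1.284e+00  a ← 53.532110 − (+4.221e-04/-1.284e+00) = 53.532438
iter 4: u=1.188065  f(a)=+4.241e-09  f'(a)=-1.284e+00  a ← 53.532438 − (+4.241e-09/-1.284e+00) = 53.532438
iter 5: u=1.188065  f(a)=+2.842e-14  f'(a)=-1.284e+00  a ← 53.532438 − (+2.842e-14/-1.284e+00) = 53.532438
converged: |Δa| < 1e-12 after 5 iterations
sag = a·(cosh(S/(2a)) − 1) = 53.532438·(cosh(1.188065) − 1) = 42.438816
T_max/T_min = cosh(S/(2a)) = 1.792768

a=53.532 sag=42.439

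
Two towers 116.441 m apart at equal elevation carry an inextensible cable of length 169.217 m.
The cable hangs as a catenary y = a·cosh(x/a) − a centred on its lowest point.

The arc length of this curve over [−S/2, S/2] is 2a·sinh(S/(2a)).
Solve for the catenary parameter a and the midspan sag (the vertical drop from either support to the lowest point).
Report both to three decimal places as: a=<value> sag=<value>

seed: a₀ = √(S³/(24(L−S))) = √(116.441³/(24·52.776)) = 35.304904
iter 1: u=1.649077  f(a)=+7.659e+00  f'(a)=-3.886e+00  a ← 35.304904 − (+7.659e+00/-3.886e+00) = 37.275839
iter 2: u=1.561883  f(a)=+6.881e-01  f'(a)=-3.216e+00  a ← 37.275839 − (+6.881e-01/-3.216e+00) = 37.489793
iter 3: u=1.552969  f(a)=+6.767e-03  f'(a)=-3.153e+00  a ← 37.489793 − (+6.767e-03/-3.153e+00) = 37.491939
iter 4: u=1.552880  f(a)=+6.685e-07  f'(a)=-3.153e+00  a ← 37.491939 − (+6.685e-07/-3.153e+00) = 37.491939
iter 5: u=1.552880  f(a)=+2.842e-14  f'(a)=-3.153e+00  a ← 37.491939 − (+2.842e-14/-3.153e+00) = 37.491939
converged: |Δa| < 1e-12 after 5 iterations
sag = a·(cosh(S/(2a)) − 1) = 37.491939·(cosh(1.552880) − 1) = 55.051260
T_max/T_min = cosh(S/(2a)) = 2.468349

a=37.492 sag=55.051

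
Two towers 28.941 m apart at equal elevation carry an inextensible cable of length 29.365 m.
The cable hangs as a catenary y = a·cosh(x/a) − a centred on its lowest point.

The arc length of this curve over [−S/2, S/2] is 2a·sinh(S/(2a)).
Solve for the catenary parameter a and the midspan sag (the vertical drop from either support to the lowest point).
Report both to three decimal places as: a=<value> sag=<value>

a=48.914 sag=2.156

seed: a₀ = √(S³/(24(L−S))) = √(28.941³/(24·0.424)) = 48.806959
iter 1: u=0.296484  f(a)=+1.867e-03  f'(a)=-1.753e-02  a ← 48.806959 − (+1.867e-03/-1.753e-02) = 48.913501
iter 2: u=0.295839  f(a)=+6.133e-06  f'(a)=-1.741e-02  a ← 48.913501 − (+6.133e-06/-1.741e-02) = 48.913854
iter 3: u=0.295836  f(a)=+6.662e-11  f'(a)=-1.741e-02  a ← 48.913854 − (+6.662e-11/-1.741e-02) = 48.913854
iter 4: u=0.295836  f(a)=-3.553e-15  f'(a)=-1.741e-02  a ← 48.913854 − (-3.553e-15/-1.741e-02) = 48.913854
converged: |Δa| < 1e-12 after 4 iterations
sag = a·(cosh(S/(2a)) − 1) = 48.913854·(cosh(0.295836) − 1) = 2.156107
T_max/T_min = cosh(S/(2a)) = 1.044080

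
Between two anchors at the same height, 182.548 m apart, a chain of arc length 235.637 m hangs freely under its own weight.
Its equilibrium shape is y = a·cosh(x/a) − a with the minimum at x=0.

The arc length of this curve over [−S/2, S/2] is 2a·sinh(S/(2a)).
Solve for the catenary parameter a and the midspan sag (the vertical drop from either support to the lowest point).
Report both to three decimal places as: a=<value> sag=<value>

a=71.929 sag=66.111

seed: a₀ = √(S³/(24(L−S))) = √(182.548³/(24·53.089)) = 69.096767
iter 1: u=1.320959  f(a)=+4.829e+00  f'(a)=-1.822e+00  a ← 69.096767 − (+4.829e+00/-1.822e+00) = 71.747078
iter 2: u=1.272163  f(a)=+2.917e-01  f'(a)=-1.608e+00  a ← 71.747078 − (+2.917e-01/-1.608e+00) = 71.928515
iter 3: u=1.268954  f(a)=+1.216e-03  f'(a)=-1.595e+00  a ← 71.928515 − (+1.216e-03/-1.595e+00) = 71.929277
iter 4: u=1.268941  f(a)=+2.133e-08  f'(a)=-1.595e+00  a ← 71.929277 − (+2.133e-08/-1.595e+00) = 71.929277
iter 5: u=1.268941  f(a)=-2.842e-14  f'(a)=-1.595e+00  a ← 71.929277 − (-2.842e-14/-1.595e+00) = 71.929277
converged: |Δa| < 1e-12 after 5 iterations
sag = a·(cosh(S/(2a)) − 1) = 71.929277·(cosh(1.268941) − 1) = 66.110644
T_max/T_min = cosh(S/(2a)) = 1.919106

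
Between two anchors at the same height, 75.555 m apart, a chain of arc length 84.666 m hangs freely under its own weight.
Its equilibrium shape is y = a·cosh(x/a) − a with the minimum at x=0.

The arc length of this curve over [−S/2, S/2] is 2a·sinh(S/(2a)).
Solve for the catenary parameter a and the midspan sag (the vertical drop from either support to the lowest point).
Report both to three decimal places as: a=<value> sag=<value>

a=45.195 sag=16.730

seed: a₀ = √(S³/(24(L−S))) = √(75.555³/(24·9.111)) = 44.412597
iter 1: u=0.850603  f(a)=+3.353e-01  f'(a)=-4.408e-01  a ← 44.412597 − (+3.353e-01/-4.408e-01) = 45.173428
iter 2: u=0.836277  f(a)=+8.811e-03  f'(a)=-4.179e-01  a ← 45.173428 − (+8.811e-03/-4.179e-01) = 45.194514
iter 3: u=0.835887  f(a)=+6.447e-06  f'(a)=-4.173e-01  a ← 45.194514 − (+6.447e-06/-4.173e-01) = 45.194530
iter 4: u=0.835887  f(a)=+3.453e-12  f'(a)=-4.173e-01  a ← 45.194530 − (+3.453e-12/-4.173e-01) = 45.194530
converged: |Δa| < 1e-12 after 4 iterations
sag = a·(cosh(S/(2a)) − 1) = 45.194530·(cosh(0.835887) − 1) = 16.729847
T_max/T_min = cosh(S/(2a)) = 1.370174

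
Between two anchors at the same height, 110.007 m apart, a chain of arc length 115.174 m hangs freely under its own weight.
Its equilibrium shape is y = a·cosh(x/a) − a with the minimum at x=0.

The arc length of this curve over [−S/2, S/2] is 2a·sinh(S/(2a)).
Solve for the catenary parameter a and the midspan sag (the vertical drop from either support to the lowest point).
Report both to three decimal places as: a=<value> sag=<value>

a=104.333 sag=14.838

seed: a₀ = √(S³/(24(L−S))) = √(110.007³/(24·5.167)) = 103.610944
iter 1: u=0.530866  f(a)=+7.330e-02  f'(a)=-1.026e-01  a ← 103.610944 − (+7.330e-02/-1.026e-01) = 104.325507
iter 2: u=0.527230  f(a)=+7.652e-04  f'(a)=-1.004e-01  a ← 104.325507 − (+7.652e-04/-1.004e-01) = 104.333125
iter 3: u=0.527191  f(a)=+8.535e-08  f'(a)=-1.004e-01  a ← 104.333125 − (+8.535e-08/-1.004e-01) = 104.333126
iter 4: u=0.527191  f(a)=-1.421e-14  f'(a)=-1.004e-01  a ← 104.333126 − (-1.421e-14/-1.004e-01) = 104.333126
converged: |Δa| < 1e-12 after 4 iterations
sag = a·(cosh(S/(2a)) − 1) = 104.333126·(cosh(0.527191) − 1) = 14.837608
T_max/T_min = cosh(S/(2a)) = 1.142214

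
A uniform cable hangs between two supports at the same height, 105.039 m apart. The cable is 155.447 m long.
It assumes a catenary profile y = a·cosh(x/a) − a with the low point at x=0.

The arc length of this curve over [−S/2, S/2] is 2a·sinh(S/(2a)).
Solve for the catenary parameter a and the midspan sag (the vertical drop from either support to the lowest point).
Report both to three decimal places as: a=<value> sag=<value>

a=32.971 sag=51.457

seed: a₀ = √(S³/(24(L−S))) = √(105.039³/(24·50.408)) = 30.950703
iter 1: u=1.696876  f(a)=+7.775e+00  f'(a)=-4.297e+00  a ← 30.950703 − (+7.775e+00/-4.297e+00) = 32.760152
iter 2: u=1.603152  f(a)=+7.340e-01  f'(a)=-3.521e+00  a ← 32.760152 − (+7.340e-01/-3.521e+00) = 32.968626
iter 3: u=1.593015  f(a)=+8.047e-03  f'(a)=-3.444e+00  a ← 32.968626 − (+8.047e-03/-3.444e+00) = 32.970962
iter 4: u=1.592902  f(a)=+9.905e-07  f'(a)=-3.443e+00  a ← 32.970962 − (+9.905e-07/-3.443e+00) = 32.970963
iter 5: u=1.592902  f(a)=+2.842e-14  f'(a)=-3.443e+00  a ← 32.970963 − (+2.842e-14/-3.443e+00) = 32.970963
converged: |Δa| < 1e-12 after 5 iterations
sag = a·(cosh(S/(2a)) − 1) = 32.970963·(cosh(1.592902) − 1) = 51.456680
T_max/T_min = cosh(S/(2a)) = 2.560667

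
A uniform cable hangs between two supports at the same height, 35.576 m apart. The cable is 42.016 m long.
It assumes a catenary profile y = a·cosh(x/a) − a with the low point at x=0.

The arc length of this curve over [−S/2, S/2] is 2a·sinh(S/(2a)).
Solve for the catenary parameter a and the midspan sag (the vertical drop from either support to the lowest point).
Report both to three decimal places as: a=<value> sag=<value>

a=17.514 sag=9.837

seed: a₀ = √(S³/(24(L−S))) = √(35.576³/(24·6.440)) = 17.068176
iter 1: u=1.042173  f(a)=+3.589e-01  f'(a)=-8.398e-01  a ← 17.068176 − (+3.589e-01/-8.398e-01) = 17.495544
iter 2: u=1.016716  f(a)=+1.392e-02  f'(a)=-7.758e-01  a ← 17.495544 − (+1.392e-02/-7.758e-01) = 17.513489
iter 3: u=1.015674  f(a)=+2.282e-05  f'(a)=-7.733e-01  a ← 17.513489 − (+2.282e-05/-7.733e-01) = 17.513519
iter 4: u=1.015673  f(a)=+6.154e-11  f'(a)=-7.733e-01  a ← 17.513519 − (+6.154e-11/-7.733e-01) = 17.513519
iter 5: u=1.015673  f(a)=+0.000e+00  f'(a)=-7.733e-01  a ← 17.513519 − (+0.000e+00/-7.733e-01) = 17.513519
converged: |Δa| < 1e-12 after 5 iterations
sag = a·(cosh(S/(2a)) − 1) = 17.513519·(cosh(1.015673) − 1) = 9.837156
T_max/T_min = cosh(S/(2a)) = 1.561689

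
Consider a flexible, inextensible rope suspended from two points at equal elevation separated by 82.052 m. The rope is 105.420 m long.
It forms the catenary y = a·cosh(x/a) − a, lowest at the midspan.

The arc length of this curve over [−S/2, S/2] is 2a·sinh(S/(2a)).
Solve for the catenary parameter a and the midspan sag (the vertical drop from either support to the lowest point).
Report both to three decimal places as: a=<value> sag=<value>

seed: a₀ = √(S³/(24(L−S))) = √(82.052³/(24·23.368)) = 31.384655
iter 1: u=1.307199  f(a)=+2.080e+00  f'(a)=-1.760e+00  a ← 31.384655 − (+2.080e+00/-1.760e+00) = 32.566563
iter 2: u=1.259758  f(a)=+1.233e-01  f'(a)=-1.557e+00  a ← 32.566563 − (+1.233e-01/-1.557e+00) = 32.645739
iter 3: u=1.256703  f(a)=+4.932e-04  f'(a)=-1.544e+00  a ← 32.645739 − (+4.932e-04/-1.544e+00) = 32.646059
iter 4: u=1.256691  f(a)=+7.968e-09  f'(a)=-1.544e+00  a ← 32.646059 − (+7.968e-09/-1.544e+00) = 32.646059
iter 5: u=1.256691  f(a)=-1.421e-14  f'(a)=-1.544e+00  a ← 32.646059 − (-1.421e-14/-1.544e+00) = 32.646059
converged: |Δa| < 1e-12 after 5 iterations
sag = a·(cosh(S/(2a)) − 1) = 32.646059·(cosh(1.256691) − 1) = 29.354822
T_max/T_min = cosh(S/(2a)) = 1.899184

a=32.646 sag=29.355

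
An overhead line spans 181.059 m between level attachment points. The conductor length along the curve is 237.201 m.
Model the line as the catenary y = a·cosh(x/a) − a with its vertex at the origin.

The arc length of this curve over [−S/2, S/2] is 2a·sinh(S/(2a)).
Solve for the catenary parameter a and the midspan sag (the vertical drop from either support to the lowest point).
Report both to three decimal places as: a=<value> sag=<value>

a=69.261 sag=68.082

seed: a₀ = √(S³/(24(L−S))) = √(181.059³/(24·56.142)) = 66.371344
iter 1: u=1.363985  f(a)=+5.460e+00  f'(a)=-2.028e+00  a ← 66.371344 − (+5.460e+00/-2.028e+00) = 69.063408
iter 2: u=1.310817  f(a)=+3.498e-01  f'(a)=-1.776e+00  a ← 69.063408 − (+3.498e-01/-1.776e+00) = 69.260359
iter 3: u=1.307090  f(a)=+1.653e-03  f'(a)=-1.759e+00  a ← 69.260359 − (+1.653e-03/-1.759e+00) = 69.261298
iter 4: u=1.307072  f(a)=+3.728e-08  f'(a)=-1.759e+00  a ← 69.261298 − (+3.728e-08/-1.759e+00) = 69.261298
iter 5: u=1.307072  f(a)=+2.842e-14  f'(a)=-1.759e+00  a ← 69.261298 − (+2.842e-14/-1.759e+00) = 69.261298
converged: |Δa| < 1e-12 after 5 iterations
sag = a·(cosh(S/(2a)) − 1) = 69.261298·(cosh(1.307072) − 1) = 68.082089
T_max/T_min = cosh(S/(2a)) = 1.982974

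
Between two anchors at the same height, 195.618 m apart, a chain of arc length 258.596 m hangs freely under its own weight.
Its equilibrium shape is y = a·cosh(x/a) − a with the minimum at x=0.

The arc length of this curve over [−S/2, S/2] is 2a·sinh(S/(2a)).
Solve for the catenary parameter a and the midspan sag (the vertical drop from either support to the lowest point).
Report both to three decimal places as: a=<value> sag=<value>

seed: a₀ = √(S³/(24(L−S))) = √(195.618³/(24·62.978)) = 70.374151
iter 1: u=1.389843  f(a)=+6.370e+00  f'(a)=-2.160e+00  a ← 70.374151 − (+6.370e+00/-2.160e+00) = 73.322874
iter 2: u=1.333949  f(a)=+4.222e-01  f'(a)=-1.883e+00  a ← 73.322874 − (+4.222e-01/-1.883e+00) = 73.547170
iter 3: u=1.329881  f(a)=+2.147e-03  f'(a)=-1.863e+00  a ← 73.547170 − (+2.147e-03/-1.863e+00) = 73.548322
iter 4: u=1.329860  f(a)=+5.610e-08  f'(a)=-1.863e+00  a ← 73.548322 − (+5.610e-08/-1.863e+00) = 73.548322
iter 5: u=1.329860  f(a)=+0.000e+00  f'(a)=-1.863e+00  a ← 73.548322 − (+0.000e+00/-1.863e+00) = 73.548322
converged: |Δa| < 1e-12 after 5 iterations
sag = a·(cosh(S/(2a)) − 1) = 73.548322·(cosh(1.329860) − 1) = 75.204253
T_max/T_min = cosh(S/(2a)) = 2.022515

a=73.548 sag=75.204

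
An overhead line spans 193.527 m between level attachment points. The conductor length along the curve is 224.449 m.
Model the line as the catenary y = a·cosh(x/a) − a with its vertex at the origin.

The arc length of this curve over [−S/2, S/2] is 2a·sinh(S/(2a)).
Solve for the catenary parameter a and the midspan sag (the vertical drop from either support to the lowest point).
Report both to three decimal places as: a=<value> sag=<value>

a=101.113 sag=49.944

seed: a₀ = √(S³/(24(L−S))) = √(193.527³/(24·30.922)) = 98.826391
iter 1: u=0.979126  f(a)=+1.517e+00  f'(a)=-6.879e-01  a ← 98.826391 − (+1.517e+00/-6.879e-01) = 101.031050
iter 2: u=0.957760  f(a)=+5.223e-02  f'(a)=-6.412e-01  a ← 101.031050 − (+5.223e-02/-6.412e-01) = 101.112506
iter 3: u=0.956988  f(a)=+6.686e-05  f'(a)=-6.396e-01  a ← 101.112506 − (+6.686e-05/-6.396e-01) = 101.112611
iter 4: u=0.956987  f(a)=+1.098e-10  f'(a)=-6.396e-01  a ← 101.112611 − (+1.098e-10/-6.396e-01) = 101.112611
iter 5: u=0.956987  f(a)=+5.684e-14  f'(a)=-6.396e-01  a ← 101.112611 − (+5.684e-14/-6.396e-01) = 101.112611
converged: |Δa| < 1e-12 after 5 iterations
sag = a·(cosh(S/(2a)) − 1) = 101.112611·(cosh(0.956987) − 1) = 49.943996
T_max/T_min = cosh(S/(2a)) = 1.493944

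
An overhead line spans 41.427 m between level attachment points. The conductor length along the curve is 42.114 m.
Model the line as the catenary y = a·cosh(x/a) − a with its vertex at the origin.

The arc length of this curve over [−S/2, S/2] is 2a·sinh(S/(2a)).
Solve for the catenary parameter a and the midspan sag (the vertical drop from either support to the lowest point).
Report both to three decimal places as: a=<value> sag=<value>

a=65.829 sag=3.286

seed: a₀ = √(S³/(24(L−S))) = √(41.427³/(24·0.687)) = 65.666102
iter 1: u=0.315437  f(a)=+3.426e-03  f'(a)=-2.113e-02  a ← 65.666102 − (+3.426e-03/-2.113e-02) = 65.828216
iter 2: u=0.314660  f(a)=+1.273e-05  f'(a)=-2.098e-02  a ← 65.828216 − (+1.273e-05/-2.098e-02) = 65.828823
iter 3: u=0.314657  f(a)=+1.772e-10  f'(a)=-2.098e-02  a ← 65.828823 − (+1.772e-10/-2.098e-02) = 65.828823
iter 4: u=0.314657  f(a)=+0.000e+00  f'(a)=-2.098e-02  a ← 65.828823 − (+0.000e+00/-2.098e-02) = 65.828823
converged: |Δa| < 1e-12 after 4 iterations
sag = a·(cosh(S/(2a)) − 1) = 65.828823·(cosh(0.314657) − 1) = 3.285801
T_max/T_min = cosh(S/(2a)) = 1.049914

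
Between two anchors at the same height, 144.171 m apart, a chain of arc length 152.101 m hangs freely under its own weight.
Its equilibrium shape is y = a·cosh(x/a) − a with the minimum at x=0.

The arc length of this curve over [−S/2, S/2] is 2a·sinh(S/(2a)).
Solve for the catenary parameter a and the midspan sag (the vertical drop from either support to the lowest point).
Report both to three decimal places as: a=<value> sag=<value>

a=126.502 sag=21.100

seed: a₀ = √(S³/(24(L−S))) = √(144.171³/(24·7.930)) = 125.480041
iter 1: u=0.574478  f(a)=+1.319e-01  f'(a)=-1.306e-01  a ← 125.480041 − (+1.319e-01/-1.306e-01) = 126.489782
iter 2: u=0.569892  f(a)=+1.609e-03  f'(a)=-1.274e-01  a ← 126.489782 − (+1.609e-03/-1.274e-01) = 126.502407
iter 3: u=0.569835  f(a)=+2.460e-07  f'(a)=-1.274e-01  a ← 126.502407 − (+2.460e-07/-1.274e-01) = 126.502408
iter 4: u=0.569835  f(a)=+0.000e+00  f'(a)=-1.274e-01  a ← 126.502408 − (+0.000e+00/-1.274e-01) = 126.502408
converged: |Δa| < 1e-12 after 4 iterations
sag = a·(cosh(S/(2a)) − 1) = 126.502408·(cosh(0.569835) − 1) = 21.100227
T_max/T_min = cosh(S/(2a)) = 1.166797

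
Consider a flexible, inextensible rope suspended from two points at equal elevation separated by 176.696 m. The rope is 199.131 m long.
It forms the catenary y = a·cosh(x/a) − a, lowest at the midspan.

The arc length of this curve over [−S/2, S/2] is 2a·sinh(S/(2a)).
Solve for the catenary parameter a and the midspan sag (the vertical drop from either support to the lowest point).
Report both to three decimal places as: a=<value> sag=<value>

a=103.095 sag=40.229

seed: a₀ = √(S³/(24(L−S))) = √(176.696³/(24·22.435)) = 101.221186
iter 1: u=0.872821  f(a)=+8.702e-01  f'(a)=-4.780e-01  a ← 101.221186 − (+8.702e-01/-4.780e-01) = 103.041801
iter 2: u=0.857400  f(a)=+2.403e-02  f'(a)=-4.519e-01  a ← 103.041801 − (+2.403e-02/-4.519e-01) = 103.094983
iter 3: u=0.856957  f(a)=+1.949e-05  f'(a)=-4.512e-01  a ← 103.094983 − (+1.949e-05/-4.512e-01) = 103.095026
iter 4: u=0.856957  f(a)=+1.288e-11  f'(a)=-4.512e-01  a ← 103.095026 − (+1.288e-11/-4.512e-01) = 103.095026
converged: |Δa| < 1e-12 after 4 iterations
sag = a·(cosh(S/(2a)) − 1) = 103.095026·(cosh(0.856957) − 1) = 40.229337
T_max/T_min = cosh(S/(2a)) = 1.390216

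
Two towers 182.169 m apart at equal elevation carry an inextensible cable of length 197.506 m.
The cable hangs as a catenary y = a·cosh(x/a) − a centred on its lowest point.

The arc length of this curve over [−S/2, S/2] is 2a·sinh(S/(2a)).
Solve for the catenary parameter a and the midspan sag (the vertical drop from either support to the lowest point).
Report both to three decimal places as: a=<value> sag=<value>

seed: a₀ = √(S³/(24(L−S))) = √(182.169³/(24·15.337)) = 128.155096
iter 1: u=0.710736  f(a)=+3.921e-01  f'(a)=-2.517e-01  a ← 128.155096 − (+3.921e-01/-2.517e-01) = 129.712996
iter 2: u=0.702200  f(a)=+7.264e-03  f'(a)=-2.424e-01  a ← 129.712996 − (+7.264e-03/-2.424e-01) = 129.742960
iter 3: u=0.702038  f(a)=+2.598e-06  f'(a)=-2.422e-01  a ← 129.742960 − (+2.598e-06/-2.422e-01) = 129.742971
iter 4: u=0.702038  f(a)=+3.126e-13  f'(a)=-2.422e-01  a ← 129.742971 − (+3.126e-13/-2.422e-01) = 129.742971
converged: |Δa| < 1e-12 after 4 iterations
sag = a·(cosh(S/(2a)) − 1) = 129.742971·(cosh(0.702038) − 1) = 33.307308
T_max/T_min = cosh(S/(2a)) = 1.256718

a=129.743 sag=33.307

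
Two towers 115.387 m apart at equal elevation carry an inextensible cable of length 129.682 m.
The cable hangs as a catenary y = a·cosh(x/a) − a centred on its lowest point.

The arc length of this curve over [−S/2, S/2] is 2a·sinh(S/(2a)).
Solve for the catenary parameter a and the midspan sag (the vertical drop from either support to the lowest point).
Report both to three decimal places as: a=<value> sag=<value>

a=68.127 sag=25.924

seed: a₀ = √(S³/(24(L−S))) = √(115.387³/(24·14.295)) = 66.917179
iter 1: u=0.862163  f(a)=+5.408e-01  f'(a)=-4.599e-01  a ← 66.917179 − (+5.408e-01/-4.599e-01) = 68.093178
iter 2: u=0.847273  f(a)=+1.459e-02  f'(a)=-4.354e-01  a ← 68.093178 − (+1.459e-02/-4.354e-01) = 68.126680
iter 3: u=0.846856  f(a)=+1.126e-05  f'(a)=-4.347e-01  a ← 68.126680 − (+1.126e-05/-4.347e-01) = 68.126706
iter 4: u=0.846856  f(a)=+6.736e-12  f'(a)=-4.347e-01  a ← 68.126706 − (+6.736e-12/-4.347e-01) = 68.126706
converged: |Δa| < 1e-12 after 4 iterations
sag = a·(cosh(S/(2a)) − 1) = 68.126706·(cosh(0.846856) − 1) = 25.924362
T_max/T_min = cosh(S/(2a)) = 1.380532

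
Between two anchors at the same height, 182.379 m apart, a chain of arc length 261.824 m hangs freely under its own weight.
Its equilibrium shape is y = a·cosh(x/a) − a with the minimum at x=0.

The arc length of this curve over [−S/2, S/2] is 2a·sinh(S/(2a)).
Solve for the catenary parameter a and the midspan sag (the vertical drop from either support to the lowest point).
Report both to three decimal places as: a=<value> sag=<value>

a=59.775 sag=84.138

seed: a₀ = √(S³/(24(L−S))) = √(182.379³/(24·79.445)) = 56.405745
iter 1: u=1.616670  f(a)=+1.105e+01  f'(a)=-3.625e+00  a ← 56.405745 − (+1.105e+01/-3.625e+00) = 59.454336
iter 2: u=1.533774  f(a)=+9.593e-01  f'(a)=-3.021e+00  a ← 59.454336 − (+9.593e-01/-3.021e+00) = 59.771871
iter 3: u=1.525626  f(a)=+8.744e-03  f'(a)=-2.966e+00  a ← 59.771871 − (+8.744e-03/-2.966e+00) = 59.774819
iter 4: u=1.525550  f(a)=+7.411e-07  f'(a)=-2.966e+00  a ← 59.774819 − (+7.411e-07/-2.966e+00) = 59.774819
iter 5: u=1.525550  f(a)=+5.684e-14  f'(a)=-2.966e+00  a ← 59.774819 − (+5.684e-14/-2.966e+00) = 59.774819
converged: |Δa| < 1e-12 after 5 iterations
sag = a·(cosh(S/(2a)) − 1) = 59.774819·(cosh(1.525550) − 1) = 84.138282
T_max/T_min = cosh(S/(2a)) = 2.407587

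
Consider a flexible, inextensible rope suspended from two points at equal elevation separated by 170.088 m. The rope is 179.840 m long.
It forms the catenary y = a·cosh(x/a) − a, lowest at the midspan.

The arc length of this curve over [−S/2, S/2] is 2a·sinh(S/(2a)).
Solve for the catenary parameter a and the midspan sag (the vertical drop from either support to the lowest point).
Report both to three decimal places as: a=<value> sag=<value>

a=146.227 sag=25.435

seed: a₀ = √(S³/(24(L−S))) = √(170.088³/(24·9.752)) = 144.996675
iter 1: u=0.586524  f(a)=+1.691e-01  f'(a)=-1.392e-01  a ← 144.996675 − (+1.691e-01/-1.392e-01) = 146.211634
iter 2: u=0.581650  f(a)=+2.149e-03  f'(a)=-1.357e-01  a ← 146.211634 − (+2.149e-03/-1.357e-01) = 146.227474
iter 3: u=0.581587  f(a)=+3.570e-07  f'(a)=-1.356e-01  a ← 146.227474 − (+3.570e-07/-1.356e-01) = 146.227477
iter 4: u=0.581587  f(a)=+0.000e+00  f'(a)=-1.356e-01  a ← 146.227477 − (+0.000e+00/-1.356e-01) = 146.227477
converged: |Δa| < 1e-12 after 4 iterations
sag = a·(cosh(S/(2a)) − 1) = 146.227477·(cosh(0.581587) − 1) = 25.435220
T_max/T_min = cosh(S/(2a)) = 1.173943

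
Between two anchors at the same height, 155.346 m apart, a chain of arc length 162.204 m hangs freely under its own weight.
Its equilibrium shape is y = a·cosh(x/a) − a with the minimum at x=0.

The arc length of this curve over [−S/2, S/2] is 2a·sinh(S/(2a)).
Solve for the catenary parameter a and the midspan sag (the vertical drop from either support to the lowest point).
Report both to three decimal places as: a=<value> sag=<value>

seed: a₀ = √(S³/(24(L−S))) = √(155.346³/(24·6.858)) = 150.919637
iter 1: u=0.514665  f(a)=+9.140e-02  f'(a)=-9.331e-02  a ← 150.919637 − (+9.140e-02/-9.331e-02) = 151.899159
iter 2: u=0.511346  f(a)=+8.975e-04  f'(a)=-9.149e-02  a ← 151.899159 − (+8.975e-04/-9.149e-02) = 151.908969
iter 3: u=0.511313  f(a)=+8.844e-08  f'(a)=-9.147e-02  a ← 151.908969 − (+8.844e-08/-9.147e-02) = 151.908970
iter 4: u=0.511313  f(a)=+0.000e+00  f'(a)=-9.147e-02  a ← 151.908970 − (+0.000e+00/-9.147e-02) = 151.908970
converged: |Δa| < 1e-12 after 4 iterations
sag = a·(cosh(S/(2a)) − 1) = 151.908970·(cosh(0.511313) − 1) = 20.294019
T_max/T_min = cosh(S/(2a)) = 1.133593

a=151.909 sag=20.294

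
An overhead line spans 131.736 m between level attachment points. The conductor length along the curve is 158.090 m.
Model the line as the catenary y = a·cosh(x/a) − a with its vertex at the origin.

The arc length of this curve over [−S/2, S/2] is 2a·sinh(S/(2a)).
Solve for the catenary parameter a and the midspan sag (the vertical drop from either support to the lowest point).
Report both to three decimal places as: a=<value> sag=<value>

seed: a₀ = √(S³/(24(L−S))) = √(131.736³/(24·26.354)) = 60.121224
iter 1: u=1.095586  f(a)=+1.628e+00  f'(a)=-9.865e-01  a ← 60.121224 − (+1.628e+00/-9.865e-01) = 61.771045
iter 2: u=1.066325  f(a)=+6.940e-02  f'(a)=-9.040e-01  a ← 61.771045 − (+6.940e-02/-9.040e-01) = 61.847815
iter 3: u=1.065001  f(a)=+1.386e-04  f'(a)=-9.004e-01  a ← 61.847815 − (+1.386e-04/-9.004e-01) = 61.847969
iter 4: u=1.064999  f(a)=+5.556e-10  f'(a)=-9.004e-01  a ← 61.847969 − (+5.556e-10/-9.004e-01) = 61.847969
iter 5: u=1.064999  f(a)=+0.000e+00  f'(a)=-9.004e-01  a ← 61.847969 − (+0.000e+00/-9.004e-01) = 61.847969
converged: |Δa| < 1e-12 after 5 iterations
sag = a·(cosh(S/(2a)) − 1) = 61.847969·(cosh(1.064999) − 1) = 38.517779
T_max/T_min = cosh(S/(2a)) = 1.622782

a=61.848 sag=38.518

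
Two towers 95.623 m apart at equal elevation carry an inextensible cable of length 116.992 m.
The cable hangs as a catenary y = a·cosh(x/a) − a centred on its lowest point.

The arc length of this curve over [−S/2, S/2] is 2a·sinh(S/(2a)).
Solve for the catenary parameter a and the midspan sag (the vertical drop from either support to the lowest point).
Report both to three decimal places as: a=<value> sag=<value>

seed: a₀ = √(S³/(24(L−S))) = √(95.623³/(24·21.369)) = 41.290090
iter 1: u=1.157941  f(a)=+1.479e+00  f'(a)=-1.181e+00  a ← 41.290090 − (+1.479e+00/-1.181e+00) = 42.542947
iter 2: u=1.123841  f(a)=+7.000e-02  f'(a)=-1.071e+00  a ← 42.542947 − (+7.000e-02/-1.071e+00) = 42.608283
iter 3: u=1.122118  f(a)=+1.740e-04  f'(a)=-1.066e+00  a ← 42.608283 − (+1.740e-04/-1.066e+00) = 42.608446
iter 4: u=1.122113  f(a)=+1.081e-09  f'(a)=-1.066e+00  a ← 42.608446 − (+1.081e-09/-1.066e+00) = 42.608446
iter 5: u=1.122113  f(a)=-2.842e-14  f'(a)=-1.066e+00  a ← 42.608446 − (-2.842e-14/-1.066e+00) = 42.608446
converged: |Δa| < 1e-12 after 5 iterations
sag = a·(cosh(S/(2a)) − 1) = 42.608446·(cosh(1.122113) − 1) = 29.760482
T_max/T_min = cosh(S/(2a)) = 1.698464

a=42.608 sag=29.760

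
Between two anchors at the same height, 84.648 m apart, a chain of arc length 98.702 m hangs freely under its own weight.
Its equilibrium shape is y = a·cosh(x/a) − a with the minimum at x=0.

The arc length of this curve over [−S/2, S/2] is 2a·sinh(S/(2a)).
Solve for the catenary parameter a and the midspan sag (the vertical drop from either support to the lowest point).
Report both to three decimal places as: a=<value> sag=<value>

seed: a₀ = √(S³/(24(L−S))) = √(84.648³/(24·14.054)) = 42.405233
iter 1: u=0.998084  f(a)=+7.168e-01  f'(a)=-7.313e-01  a ← 42.405233 − (+7.168e-01/-7.313e-01) = 43.385513
iter 2: u=0.975533  f(a)=+2.561e-02  f'(a)=-6.799e-01  a ← 43.385513 − (+2.561e-02/-6.799e-01) = 43.423183
iter 3: u=0.974687  f(a)=+3.537e-05  f'(a)=-6.780e-01  a ← 43.423183 − (+3.537e-05/-6.780e-01) = 43.423235
iter 4: u=0.974686  f(a)=+6.767e-11  f'(a)=-6.780e-01  a ← 43.423235 − (+6.767e-11/-6.780e-01) = 43.423235
iter 5: u=0.974686  f(a)=+0.000e+00  f'(a)=-6.780e-01  a ← 43.423235 − (+0.000e+00/-6.780e-01) = 43.423235
converged: |Δa| < 1e-12 after 5 iterations
sag = a·(cosh(S/(2a)) − 1) = 43.423235·(cosh(0.974686) − 1) = 22.311828
T_max/T_min = cosh(S/(2a)) = 1.513822

a=43.423 sag=22.312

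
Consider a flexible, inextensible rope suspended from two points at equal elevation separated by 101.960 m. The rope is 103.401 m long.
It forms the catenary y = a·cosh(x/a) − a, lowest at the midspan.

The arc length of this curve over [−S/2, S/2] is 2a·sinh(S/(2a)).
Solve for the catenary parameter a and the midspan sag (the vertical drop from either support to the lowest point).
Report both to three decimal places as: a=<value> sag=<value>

seed: a₀ = √(S³/(24(L−S))) = √(101.960³/(24·1.441)) = 175.068145
iter 1: u=0.291201  f(a)=+6.122e-03  f'(a)=-1.660e-02  a ← 175.068145 − (+6.122e-03/-1.660e-02) = 175.436894
iter 2: u=0.290589  f(a)=+1.940e-05  f'(a)=-1.650e-02  a ← 175.436894 − (+1.940e-05/-1.650e-02) = 175.438070
iter 3: u=0.290587  f(a)=+1.961e-10  f'(a)=-1.650e-02  a ← 175.438070 − (+1.961e-10/-1.650e-02) = 175.438070
iter 4: u=0.290587  f(a)=+0.000e+00  f'(a)=-1.650e-02  a ← 175.438070 − (+0.000e+00/-1.650e-02) = 175.438070
converged: |Δa| < 1e-12 after 4 iterations
sag = a·(cosh(S/(2a)) − 1) = 175.438070·(cosh(0.290587) − 1) = 7.459328
T_max/T_min = cosh(S/(2a)) = 1.042518

a=175.438 sag=7.459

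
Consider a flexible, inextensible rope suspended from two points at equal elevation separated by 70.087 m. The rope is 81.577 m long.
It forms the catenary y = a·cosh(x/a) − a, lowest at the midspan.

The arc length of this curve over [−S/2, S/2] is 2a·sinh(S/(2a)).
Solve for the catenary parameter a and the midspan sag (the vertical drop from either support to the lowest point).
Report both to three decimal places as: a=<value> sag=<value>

seed: a₀ = √(S³/(24(L−S))) = √(70.087³/(24·11.490)) = 35.333818
iter 1: u=0.991784  f(a)=+5.785e-01  f'(a)=-7.166e-01  a ← 35.333818 − (+5.785e-01/-7.166e-01) = 36.141090
iter 2: u=0.969630  f(a)=+2.042e-02  f'(a)=-6.668e-01  a ← 36.141090 − (+2.042e-02/-6.668e-01) = 36.171712
iter 3: u=0.968810  f(a)=+2.750e-05  f'(a)=-6.651e-01  a ← 36.171712 − (+2.750e-05/-6.651e-01) = 36.171753
iter 4: u=0.968808  f(a)=+5.002e-11  f'(a)=-6.650e-01  a ← 36.171753 − (+5.002e-11/-6.650e-01) = 36.171753
iter 5: u=0.968808  f(a)=+1.421e-14  f'(a)=-6.650e-01  a ← 36.171753 − (+1.421e-14/-6.650e-01) = 36.171753
converged: |Δa| < 1e-12 after 5 iterations
sag = a·(cosh(S/(2a)) − 1) = 36.171753·(cosh(0.968808) − 1) = 18.345193
T_max/T_min = cosh(S/(2a)) = 1.507169

a=36.172 sag=18.345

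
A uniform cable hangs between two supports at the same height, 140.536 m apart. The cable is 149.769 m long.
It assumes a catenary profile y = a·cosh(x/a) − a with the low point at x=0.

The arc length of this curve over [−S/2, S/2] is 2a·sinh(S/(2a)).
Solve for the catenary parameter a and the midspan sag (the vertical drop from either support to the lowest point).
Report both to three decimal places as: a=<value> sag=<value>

seed: a₀ = √(S³/(24(L−S))) = √(140.536³/(24·9.233)) = 111.919135
iter 1: u=0.627846  f(a)=+1.837e-01  f'(a)=-1.716e-01  a ← 111.919135 − (+1.837e-01/-1.716e-01) = 112.989682
iter 2: u=0.621897  f(a)=+2.669e-03  f'(a)=-1.666e-01  a ← 112.989682 − (+2.669e-03/-1.666e-01) = 113.005699
iter 3: u=0.621809  f(a)=+5.819e-07  f'(a)=-1.666e-01  a ← 113.005699 − (+5.819e-07/-1.666e-01) = 113.005703
iter 4: u=0.621809  f(a)=+5.684e-14  f'(a)=-1.666e-01  a ← 113.005703 − (+5.684e-14/-1.666e-01) = 113.005703
converged: |Δa| < 1e-12 after 4 iterations
sag = a·(cosh(S/(2a)) − 1) = 113.005703·(cosh(0.621809) − 1) = 22.559695
T_max/T_min = cosh(S/(2a)) = 1.199633

a=113.006 sag=22.560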